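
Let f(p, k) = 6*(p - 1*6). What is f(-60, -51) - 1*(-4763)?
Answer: 4367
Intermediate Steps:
f(p, k) = -36 + 6*p (f(p, k) = 6*(p - 6) = 6*(-6 + p) = -36 + 6*p)
f(-60, -51) - 1*(-4763) = (-36 + 6*(-60)) - 1*(-4763) = (-36 - 360) + 4763 = -396 + 4763 = 4367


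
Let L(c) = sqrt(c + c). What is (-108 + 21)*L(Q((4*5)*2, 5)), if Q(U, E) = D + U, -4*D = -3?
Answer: -87*sqrt(326)/2 ≈ -785.41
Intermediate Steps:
D = 3/4 (D = -1/4*(-3) = 3/4 ≈ 0.75000)
Q(U, E) = 3/4 + U
L(c) = sqrt(2)*sqrt(c) (L(c) = sqrt(2*c) = sqrt(2)*sqrt(c))
(-108 + 21)*L(Q((4*5)*2, 5)) = (-108 + 21)*(sqrt(2)*sqrt(3/4 + (4*5)*2)) = -87*sqrt(2)*sqrt(3/4 + 20*2) = -87*sqrt(2)*sqrt(3/4 + 40) = -87*sqrt(2)*sqrt(163/4) = -87*sqrt(2)*sqrt(163)/2 = -87*sqrt(326)/2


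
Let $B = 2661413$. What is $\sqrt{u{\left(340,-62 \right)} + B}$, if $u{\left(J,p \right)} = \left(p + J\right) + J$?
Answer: $\sqrt{2662031} \approx 1631.6$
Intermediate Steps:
$u{\left(J,p \right)} = p + 2 J$ ($u{\left(J,p \right)} = \left(J + p\right) + J = p + 2 J$)
$\sqrt{u{\left(340,-62 \right)} + B} = \sqrt{\left(-62 + 2 \cdot 340\right) + 2661413} = \sqrt{\left(-62 + 680\right) + 2661413} = \sqrt{618 + 2661413} = \sqrt{2662031}$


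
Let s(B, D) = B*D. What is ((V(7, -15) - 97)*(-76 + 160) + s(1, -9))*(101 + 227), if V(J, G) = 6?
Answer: -2510184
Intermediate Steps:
((V(7, -15) - 97)*(-76 + 160) + s(1, -9))*(101 + 227) = ((6 - 97)*(-76 + 160) + 1*(-9))*(101 + 227) = (-91*84 - 9)*328 = (-7644 - 9)*328 = -7653*328 = -2510184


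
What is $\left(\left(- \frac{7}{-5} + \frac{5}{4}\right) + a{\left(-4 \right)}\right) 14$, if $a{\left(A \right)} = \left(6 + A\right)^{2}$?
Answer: $\frac{931}{10} \approx 93.1$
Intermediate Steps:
$\left(\left(- \frac{7}{-5} + \frac{5}{4}\right) + a{\left(-4 \right)}\right) 14 = \left(\left(- \frac{7}{-5} + \frac{5}{4}\right) + \left(6 - 4\right)^{2}\right) 14 = \left(\left(\left(-7\right) \left(- \frac{1}{5}\right) + 5 \cdot \frac{1}{4}\right) + 2^{2}\right) 14 = \left(\left(\frac{7}{5} + \frac{5}{4}\right) + 4\right) 14 = \left(\frac{53}{20} + 4\right) 14 = \frac{133}{20} \cdot 14 = \frac{931}{10}$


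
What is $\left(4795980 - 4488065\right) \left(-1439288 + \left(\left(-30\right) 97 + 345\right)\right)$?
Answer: $-443968166495$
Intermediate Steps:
$\left(4795980 - 4488065\right) \left(-1439288 + \left(\left(-30\right) 97 + 345\right)\right) = 307915 \left(-1439288 + \left(-2910 + 345\right)\right) = 307915 \left(-1439288 - 2565\right) = 307915 \left(-1441853\right) = -443968166495$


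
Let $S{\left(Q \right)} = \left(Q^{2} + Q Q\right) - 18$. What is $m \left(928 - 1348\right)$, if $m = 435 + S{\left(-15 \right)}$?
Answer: $-364140$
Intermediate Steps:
$S{\left(Q \right)} = -18 + 2 Q^{2}$ ($S{\left(Q \right)} = \left(Q^{2} + Q^{2}\right) - 18 = 2 Q^{2} - 18 = -18 + 2 Q^{2}$)
$m = 867$ ($m = 435 - \left(18 - 2 \left(-15\right)^{2}\right) = 435 + \left(-18 + 2 \cdot 225\right) = 435 + \left(-18 + 450\right) = 435 + 432 = 867$)
$m \left(928 - 1348\right) = 867 \left(928 - 1348\right) = 867 \left(-420\right) = -364140$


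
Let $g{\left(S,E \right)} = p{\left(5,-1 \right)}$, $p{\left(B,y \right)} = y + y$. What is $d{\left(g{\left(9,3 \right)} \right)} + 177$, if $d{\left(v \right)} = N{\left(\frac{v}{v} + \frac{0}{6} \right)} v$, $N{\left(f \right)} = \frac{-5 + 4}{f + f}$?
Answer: $178$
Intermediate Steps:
$p{\left(B,y \right)} = 2 y$
$g{\left(S,E \right)} = -2$ ($g{\left(S,E \right)} = 2 \left(-1\right) = -2$)
$N{\left(f \right)} = - \frac{1}{2 f}$
$d{\left(v \right)} = - \frac{v}{2}$ ($d{\left(v \right)} = - \frac{1}{2 \left(\frac{v}{v} + \frac{0}{6}\right)} v = - \frac{1}{2 \left(1 + 0 \cdot \frac{1}{6}\right)} v = - \frac{1}{2 \left(1 + 0\right)} v = - \frac{1}{2 \cdot 1} v = \left(- \frac{1}{2}\right) 1 v = - \frac{v}{2}$)
$d{\left(g{\left(9,3 \right)} \right)} + 177 = \left(- \frac{1}{2}\right) \left(-2\right) + 177 = 1 + 177 = 178$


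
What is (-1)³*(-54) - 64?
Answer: -10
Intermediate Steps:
(-1)³*(-54) - 64 = -1*(-54) - 64 = 54 - 64 = -10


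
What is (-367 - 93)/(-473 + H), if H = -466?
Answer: 460/939 ≈ 0.48988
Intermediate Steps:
(-367 - 93)/(-473 + H) = (-367 - 93)/(-473 - 466) = -460/(-939) = -460*(-1/939) = 460/939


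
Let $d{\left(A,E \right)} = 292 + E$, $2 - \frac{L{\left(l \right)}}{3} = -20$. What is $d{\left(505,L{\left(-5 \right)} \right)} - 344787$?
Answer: $-344429$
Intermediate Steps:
$L{\left(l \right)} = 66$ ($L{\left(l \right)} = 6 - -60 = 6 + 60 = 66$)
$d{\left(505,L{\left(-5 \right)} \right)} - 344787 = \left(292 + 66\right) - 344787 = 358 - 344787 = -344429$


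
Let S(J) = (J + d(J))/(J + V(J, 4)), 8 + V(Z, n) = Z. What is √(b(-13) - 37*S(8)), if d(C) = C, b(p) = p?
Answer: I*√87 ≈ 9.3274*I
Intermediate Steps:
V(Z, n) = -8 + Z
S(J) = 2*J/(-8 + 2*J) (S(J) = (J + J)/(J + (-8 + J)) = (2*J)/(-8 + 2*J) = 2*J/(-8 + 2*J))
√(b(-13) - 37*S(8)) = √(-13 - 296/(-4 + 8)) = √(-13 - 296/4) = √(-13 - 37*2) = √(-13 - 74) = √(-87) = I*√87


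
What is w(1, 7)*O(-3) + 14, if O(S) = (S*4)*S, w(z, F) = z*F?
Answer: 266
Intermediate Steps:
w(z, F) = F*z
O(S) = 4*S² (O(S) = (4*S)*S = 4*S²)
w(1, 7)*O(-3) + 14 = (7*1)*(4*(-3)²) + 14 = 7*(4*9) + 14 = 7*36 + 14 = 252 + 14 = 266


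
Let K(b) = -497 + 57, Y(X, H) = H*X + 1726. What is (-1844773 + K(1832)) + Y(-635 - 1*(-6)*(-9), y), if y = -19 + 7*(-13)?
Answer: -1767697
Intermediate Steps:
y = -110 (y = -19 - 91 = -110)
Y(X, H) = 1726 + H*X
K(b) = -440
(-1844773 + K(1832)) + Y(-635 - 1*(-6)*(-9), y) = (-1844773 - 440) + (1726 - 110*(-635 - 1*(-6)*(-9))) = -1845213 + (1726 - 110*(-635 + 6*(-9))) = -1845213 + (1726 - 110*(-635 - 54)) = -1845213 + (1726 - 110*(-689)) = -1845213 + (1726 + 75790) = -1845213 + 77516 = -1767697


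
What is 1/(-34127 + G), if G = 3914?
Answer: -1/30213 ≈ -3.3098e-5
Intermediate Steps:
1/(-34127 + G) = 1/(-34127 + 3914) = 1/(-30213) = -1/30213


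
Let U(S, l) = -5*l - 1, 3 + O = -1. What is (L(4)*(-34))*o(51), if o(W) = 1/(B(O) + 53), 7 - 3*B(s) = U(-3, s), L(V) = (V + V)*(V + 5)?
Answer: -2448/49 ≈ -49.959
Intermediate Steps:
O = -4 (O = -3 - 1 = -4)
L(V) = 2*V*(5 + V) (L(V) = (2*V)*(5 + V) = 2*V*(5 + V))
U(S, l) = -1 - 5*l
B(s) = 8/3 + 5*s/3 (B(s) = 7/3 - (-1 - 5*s)/3 = 7/3 + (⅓ + 5*s/3) = 8/3 + 5*s/3)
o(W) = 1/49 (o(W) = 1/((8/3 + (5/3)*(-4)) + 53) = 1/((8/3 - 20/3) + 53) = 1/(-4 + 53) = 1/49)
(L(4)*(-34))*o(51) = ((2*4*(5 + 4))*(-34))*(1/49) = ((2*4*9)*(-34))*(1/49) = (72*(-34))*(1/49) = -2448*1/49 = -2448/49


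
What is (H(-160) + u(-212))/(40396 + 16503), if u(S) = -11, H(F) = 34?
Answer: 23/56899 ≈ 0.00040423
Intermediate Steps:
(H(-160) + u(-212))/(40396 + 16503) = (34 - 11)/(40396 + 16503) = 23/56899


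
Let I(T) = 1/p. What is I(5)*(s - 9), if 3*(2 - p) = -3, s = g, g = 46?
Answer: 37/3 ≈ 12.333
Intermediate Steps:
s = 46
p = 3 (p = 2 - ⅓*(-3) = 2 + 1 = 3)
I(T) = ⅓ (I(T) = 1/3 = ⅓)
I(5)*(s - 9) = (46 - 9)/3 = (⅓)*37 = 37/3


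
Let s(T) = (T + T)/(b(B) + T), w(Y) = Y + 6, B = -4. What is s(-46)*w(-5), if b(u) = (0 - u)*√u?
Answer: 1058/545 + 184*I/545 ≈ 1.9413 + 0.33761*I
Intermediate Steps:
b(u) = -u^(3/2) (b(u) = (-u)*√u = -u^(3/2))
w(Y) = 6 + Y
s(T) = 2*T/(T + 8*I) (s(T) = (T + T)/(-(-4)^(3/2) + T) = (2*T)/(-(-8)*I + T) = (2*T)/(8*I + T) = (2*T)/(T + 8*I) = 2*T/(T + 8*I))
s(-46)*w(-5) = (2*(-46)/(-46 + 8*I))*(6 - 5) = (2*(-46)*((-46 - 8*I)/2180))*1 = (1058/545 + 184*I/545)*1 = 1058/545 + 184*I/545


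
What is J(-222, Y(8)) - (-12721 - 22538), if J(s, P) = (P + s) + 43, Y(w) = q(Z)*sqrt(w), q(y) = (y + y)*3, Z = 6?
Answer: 35080 + 72*sqrt(2) ≈ 35182.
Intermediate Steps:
q(y) = 6*y (q(y) = (2*y)*3 = 6*y)
Y(w) = 36*sqrt(w) (Y(w) = (6*6)*sqrt(w) = 36*sqrt(w))
J(s, P) = 43 + P + s
J(-222, Y(8)) - (-12721 - 22538) = (43 + 36*sqrt(8) - 222) - (-12721 - 22538) = (43 + 36*(2*sqrt(2)) - 222) - 1*(-35259) = (43 + 72*sqrt(2) - 222) + 35259 = (-179 + 72*sqrt(2)) + 35259 = 35080 + 72*sqrt(2)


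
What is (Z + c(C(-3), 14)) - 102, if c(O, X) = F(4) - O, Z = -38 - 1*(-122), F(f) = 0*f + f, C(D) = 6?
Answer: -20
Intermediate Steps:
F(f) = f (F(f) = 0 + f = f)
Z = 84 (Z = -38 + 122 = 84)
c(O, X) = 4 - O
(Z + c(C(-3), 14)) - 102 = (84 + (4 - 1*6)) - 102 = (84 + (4 - 6)) - 102 = (84 - 2) - 102 = 82 - 102 = -20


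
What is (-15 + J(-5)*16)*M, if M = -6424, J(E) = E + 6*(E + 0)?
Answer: 3693800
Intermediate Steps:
J(E) = 7*E (J(E) = E + 6*E = 7*E)
(-15 + J(-5)*16)*M = (-15 + (7*(-5))*16)*(-6424) = (-15 - 35*16)*(-6424) = (-15 - 560)*(-6424) = -575*(-6424) = 3693800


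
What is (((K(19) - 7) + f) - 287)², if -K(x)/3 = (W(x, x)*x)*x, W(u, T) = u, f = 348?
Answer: 421193529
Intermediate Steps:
K(x) = -3*x³ (K(x) = -3*x*x*x = -3*x²*x = -3*x³)
(((K(19) - 7) + f) - 287)² = (((-3*19³ - 7) + 348) - 287)² = (((-3*6859 - 7) + 348) - 287)² = (((-20577 - 7) + 348) - 287)² = ((-20584 + 348) - 287)² = (-20236 - 287)² = (-20523)² = 421193529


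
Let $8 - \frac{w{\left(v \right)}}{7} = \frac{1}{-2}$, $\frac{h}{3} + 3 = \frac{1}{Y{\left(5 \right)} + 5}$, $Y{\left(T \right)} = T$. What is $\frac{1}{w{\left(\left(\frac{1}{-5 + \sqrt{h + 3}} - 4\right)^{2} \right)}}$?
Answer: $\frac{2}{119} \approx 0.016807$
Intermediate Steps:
$h = - \frac{87}{10}$ ($h = -9 + \frac{3}{5 + 5} = -9 + \frac{3}{10} = - \frac{87}{10} \approx -8.7$)
$w{\left(v \right)} = \frac{119}{2}$ ($w{\left(v \right)} = 56 - \frac{7}{-2} = 56 - - \frac{7}{2} = 56 + \frac{7}{2} = \frac{119}{2}$)
$\frac{1}{w{\left(\left(\frac{1}{-5 + \sqrt{h + 3}} - 4\right)^{2} \right)}} = \frac{1}{\frac{119}{2}} = \frac{2}{119}$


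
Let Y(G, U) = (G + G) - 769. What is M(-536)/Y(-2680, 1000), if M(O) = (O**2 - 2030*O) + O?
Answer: -50920/227 ≈ -224.32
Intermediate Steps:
M(O) = O**2 - 2029*O
Y(G, U) = -769 + 2*G (Y(G, U) = 2*G - 769 = -769 + 2*G)
M(-536)/Y(-2680, 1000) = (-536*(-2029 - 536))/(-769 + 2*(-2680)) = (-536*(-2565))/(-769 - 5360) = 1374840/(-6129) = 1374840*(-1/6129) = -50920/227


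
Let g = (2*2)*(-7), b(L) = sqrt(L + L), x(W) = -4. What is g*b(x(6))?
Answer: -56*I*sqrt(2) ≈ -79.196*I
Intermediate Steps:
b(L) = sqrt(2)*sqrt(L) (b(L) = sqrt(2*L) = sqrt(2)*sqrt(L))
g = -28 (g = 4*(-7) = -28)
g*b(x(6)) = -28*sqrt(2)*sqrt(-4) = -28*sqrt(2)*2*I = -56*I*sqrt(2)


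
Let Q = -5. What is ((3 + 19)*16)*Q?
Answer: -1760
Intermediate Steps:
((3 + 19)*16)*Q = ((3 + 19)*16)*(-5) = (22*16)*(-5) = 352*(-5) = -1760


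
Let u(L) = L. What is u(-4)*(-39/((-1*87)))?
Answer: -52/29 ≈ -1.7931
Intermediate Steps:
u(-4)*(-39/((-1*87))) = -(-156)/((-1*87)) = -(-156)/(-87) = -(-156)*(-1)/87 = -4*13/29 = -52/29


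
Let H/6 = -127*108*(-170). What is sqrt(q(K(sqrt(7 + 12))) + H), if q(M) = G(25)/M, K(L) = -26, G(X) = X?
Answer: sqrt(9457455670)/26 ≈ 3740.4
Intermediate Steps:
H = 13990320 (H = 6*(-127*108*(-170)) = 6*(-13716*(-170)) = 6*2331720 = 13990320)
q(M) = 25/M
sqrt(q(K(sqrt(7 + 12))) + H) = sqrt(25/(-26) + 13990320) = sqrt(25*(-1/26) + 13990320) = sqrt(-25/26 + 13990320) = sqrt(363748295/26) = sqrt(9457455670)/26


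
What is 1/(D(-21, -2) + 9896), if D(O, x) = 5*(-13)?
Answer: 1/9831 ≈ 0.00010172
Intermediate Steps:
D(O, x) = -65
1/(D(-21, -2) + 9896) = 1/(-65 + 9896) = 1/9831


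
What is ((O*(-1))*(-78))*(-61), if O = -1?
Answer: 4758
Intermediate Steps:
((O*(-1))*(-78))*(-61) = (-1*(-1)*(-78))*(-61) = (1*(-78))*(-61) = -78*(-61) = 4758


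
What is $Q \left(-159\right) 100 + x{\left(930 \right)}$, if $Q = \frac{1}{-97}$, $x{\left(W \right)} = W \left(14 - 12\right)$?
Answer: $\frac{196320}{97} \approx 2023.9$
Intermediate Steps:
$x{\left(W \right)} = 2 W$ ($x{\left(W \right)} = W 2 = 2 W$)
$Q = - \frac{1}{97} \approx -0.010309$
$Q \left(-159\right) 100 + x{\left(930 \right)} = \left(- \frac{1}{97}\right) \left(-159\right) 100 + 2 \cdot 930 = \frac{159}{97} \cdot 100 + 1860 = \frac{15900}{97} + 1860 = \frac{196320}{97}$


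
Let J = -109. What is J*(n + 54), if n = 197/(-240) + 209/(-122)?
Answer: -82127467/14640 ≈ -5609.8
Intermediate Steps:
n = -37097/14640 (n = 197*(-1/240) + 209*(-1/122) = -197/240 - 209/122 = -37097/14640 ≈ -2.5339)
J*(n + 54) = -109*(-37097/14640 + 54) = -109*753463/14640 = -82127467/14640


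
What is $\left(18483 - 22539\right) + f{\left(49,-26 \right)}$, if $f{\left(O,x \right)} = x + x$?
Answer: $-4108$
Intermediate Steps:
$f{\left(O,x \right)} = 2 x$
$\left(18483 - 22539\right) + f{\left(49,-26 \right)} = \left(18483 - 22539\right) + 2 \left(-26\right) = -4056 - 52 = -4108$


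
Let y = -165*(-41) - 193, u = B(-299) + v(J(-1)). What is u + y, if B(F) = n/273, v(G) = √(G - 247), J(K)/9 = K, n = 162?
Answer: 598106/91 + 16*I ≈ 6572.6 + 16.0*I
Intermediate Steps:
J(K) = 9*K
v(G) = √(-247 + G)
B(F) = 54/91 (B(F) = 162/273 = 162*(1/273) = 54/91)
u = 54/91 + 16*I (u = 54/91 + √(-247 + 9*(-1)) = 54/91 + √(-247 - 9) = 54/91 + √(-256) = 54/91 + 16*I ≈ 0.59341 + 16.0*I)
y = 6572 (y = 6765 - 193 = 6572)
u + y = (54/91 + 16*I) + 6572 = 598106/91 + 16*I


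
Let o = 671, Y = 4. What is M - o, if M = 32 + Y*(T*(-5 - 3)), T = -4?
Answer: -511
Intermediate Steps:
M = 160 (M = 32 + 4*(-4*(-5 - 3)) = 32 + 4*(-4*(-8)) = 32 + 4*32 = 32 + 128 = 160)
M - o = 160 - 1*671 = 160 - 671 = -511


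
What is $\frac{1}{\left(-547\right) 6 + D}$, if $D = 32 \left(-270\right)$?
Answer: $- \frac{1}{11922} \approx -8.3879 \cdot 10^{-5}$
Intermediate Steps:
$D = -8640$
$\frac{1}{\left(-547\right) 6 + D} = \frac{1}{\left(-547\right) 6 - 8640} = \frac{1}{-3282 - 8640} = \frac{1}{-11922} = - \frac{1}{11922}$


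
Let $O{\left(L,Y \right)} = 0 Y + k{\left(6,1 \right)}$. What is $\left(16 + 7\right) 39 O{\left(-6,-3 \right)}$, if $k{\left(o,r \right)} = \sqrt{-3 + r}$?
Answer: $897 i \sqrt{2} \approx 1268.5 i$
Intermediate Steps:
$O{\left(L,Y \right)} = i \sqrt{2}$ ($O{\left(L,Y \right)} = 0 Y + \sqrt{-3 + 1} = 0 + \sqrt{-2} = 0 + i \sqrt{2} = i \sqrt{2}$)
$\left(16 + 7\right) 39 O{\left(-6,-3 \right)} = \left(16 + 7\right) 39 i \sqrt{2} = 23 \cdot 39 i \sqrt{2} = 897 i \sqrt{2}$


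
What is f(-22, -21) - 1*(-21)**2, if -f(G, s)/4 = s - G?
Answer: -445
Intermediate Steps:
f(G, s) = -4*s + 4*G (f(G, s) = -4*(s - G) = -4*s + 4*G)
f(-22, -21) - 1*(-21)**2 = (-4*(-21) + 4*(-22)) - 1*(-21)**2 = (84 - 88) - 1*441 = -4 - 441 = -445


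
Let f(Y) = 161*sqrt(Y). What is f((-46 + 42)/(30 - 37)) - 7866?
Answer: -7866 + 46*sqrt(7) ≈ -7744.3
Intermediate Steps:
f((-46 + 42)/(30 - 37)) - 7866 = 161*sqrt((-46 + 42)/(30 - 37)) - 7866 = 161*sqrt(-4/(-7)) - 7866 = 161*sqrt(-4*(-1/7)) - 7866 = 161*sqrt(4/7) - 7866 = 161*(2*sqrt(7)/7) - 7866 = 46*sqrt(7) - 7866 = -7866 + 46*sqrt(7)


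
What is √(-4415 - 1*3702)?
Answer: I*√8117 ≈ 90.094*I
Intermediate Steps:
√(-4415 - 1*3702) = √(-4415 - 3702) = √(-8117) = I*√8117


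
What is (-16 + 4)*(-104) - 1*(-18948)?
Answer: 20196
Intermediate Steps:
(-16 + 4)*(-104) - 1*(-18948) = -12*(-104) + 18948 = 1248 + 18948 = 20196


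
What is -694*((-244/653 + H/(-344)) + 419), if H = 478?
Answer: -16261242043/56158 ≈ -2.8956e+5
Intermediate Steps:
-694*((-244/653 + H/(-344)) + 419) = -694*((-244/653 + 478/(-344)) + 419) = -694*((-244*1/653 + 478*(-1/344)) + 419) = -694*((-244/653 - 239/172) + 419) = -694*(-198035/112316 + 419) = -694*46862369/112316 = -16261242043/56158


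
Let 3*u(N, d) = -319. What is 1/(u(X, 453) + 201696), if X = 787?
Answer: 3/604769 ≈ 4.9606e-6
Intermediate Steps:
u(N, d) = -319/3 (u(N, d) = (⅓)*(-319) = -319/3)
1/(u(X, 453) + 201696) = 1/(-319/3 + 201696) = 1/(604769/3) = 3/604769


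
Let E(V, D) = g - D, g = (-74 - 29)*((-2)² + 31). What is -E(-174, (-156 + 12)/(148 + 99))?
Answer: 890291/247 ≈ 3604.4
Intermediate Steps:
g = -3605 (g = -103*(4 + 31) = -103*35 = -3605)
E(V, D) = -3605 - D
-E(-174, (-156 + 12)/(148 + 99)) = -(-3605 - (-156 + 12)/(148 + 99)) = -(-3605 - (-144)/247) = -(-3605 - 1*(-144/247)) = -(-3605 + 144/247) = -1*(-890291/247) = 890291/247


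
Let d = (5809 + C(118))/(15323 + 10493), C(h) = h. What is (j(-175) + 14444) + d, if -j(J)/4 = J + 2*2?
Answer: 390550375/25816 ≈ 15128.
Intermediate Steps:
j(J) = -16 - 4*J (j(J) = -4*(J + 2*2) = -4*(J + 4) = -4*(4 + J) = -16 - 4*J)
d = 5927/25816 (d = (5809 + 118)/(15323 + 10493) = 5927/25816 ≈ 0.22959)
(j(-175) + 14444) + d = ((-16 - 4*(-175)) + 14444) + 5927/25816 = ((-16 + 700) + 14444) + 5927/25816 = (684 + 14444) + 5927/25816 = 15128 + 5927/25816 = 390550375/25816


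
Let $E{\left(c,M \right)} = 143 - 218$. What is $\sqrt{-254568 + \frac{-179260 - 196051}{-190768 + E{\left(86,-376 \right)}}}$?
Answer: $\frac{i \sqrt{9271562396137459}}{190843} \approx 504.55 i$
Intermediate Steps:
$E{\left(c,M \right)} = -75$
$\sqrt{-254568 + \frac{-179260 - 196051}{-190768 + E{\left(86,-376 \right)}}} = \sqrt{-254568 + \frac{-179260 - 196051}{-190768 - 75}} = \sqrt{-254568 - \frac{375311}{-190843}} = \sqrt{-254568 - - \frac{375311}{190843}} = \sqrt{-254568 + \frac{375311}{190843}} = \sqrt{- \frac{48582145513}{190843}} = \frac{i \sqrt{9271562396137459}}{190843}$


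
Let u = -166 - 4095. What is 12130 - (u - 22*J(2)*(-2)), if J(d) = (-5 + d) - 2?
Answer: 16611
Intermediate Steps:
J(d) = -7 + d
u = -4261
12130 - (u - 22*J(2)*(-2)) = 12130 - (-4261 - 22*(-7 + 2)*(-2)) = 12130 - (-4261 - 22*(-5)*(-2)) = 12130 - (-4261 + 110*(-2)) = 12130 - (-4261 - 220) = 12130 - 1*(-4481) = 12130 + 4481 = 16611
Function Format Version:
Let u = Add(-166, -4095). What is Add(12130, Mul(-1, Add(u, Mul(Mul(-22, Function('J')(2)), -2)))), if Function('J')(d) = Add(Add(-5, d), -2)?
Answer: 16611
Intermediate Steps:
Function('J')(d) = Add(-7, d)
u = -4261
Add(12130, Mul(-1, Add(u, Mul(Mul(-22, Function('J')(2)), -2)))) = Add(12130, Mul(-1, Add(-4261, Mul(Mul(-22, Add(-7, 2)), -2)))) = Add(12130, Mul(-1, Add(-4261, Mul(Mul(-22, -5), -2)))) = Add(12130, Mul(-1, Add(-4261, Mul(110, -2)))) = Add(12130, Mul(-1, Add(-4261, -220))) = Add(12130, Mul(-1, -4481)) = Add(12130, 4481) = 16611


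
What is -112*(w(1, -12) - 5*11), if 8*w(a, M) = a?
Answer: 6146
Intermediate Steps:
w(a, M) = a/8
-112*(w(1, -12) - 5*11) = -112*((⅛)*1 - 5*11) = -112*(⅛ - 55) = -112*(-439/8) = 6146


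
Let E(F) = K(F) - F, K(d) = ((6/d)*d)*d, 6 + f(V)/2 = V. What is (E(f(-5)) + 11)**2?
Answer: 9801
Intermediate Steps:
f(V) = -12 + 2*V
K(d) = 6*d
E(F) = 5*F (E(F) = 6*F - F = 5*F)
(E(f(-5)) + 11)**2 = (5*(-12 + 2*(-5)) + 11)**2 = (5*(-12 - 10) + 11)**2 = (5*(-22) + 11)**2 = (-110 + 11)**2 = (-99)**2 = 9801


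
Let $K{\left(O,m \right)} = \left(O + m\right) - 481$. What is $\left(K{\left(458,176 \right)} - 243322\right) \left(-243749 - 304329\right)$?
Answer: $133275579182$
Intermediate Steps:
$K{\left(O,m \right)} = -481 + O + m$
$\left(K{\left(458,176 \right)} - 243322\right) \left(-243749 - 304329\right) = \left(\left(-481 + 458 + 176\right) - 243322\right) \left(-243749 - 304329\right) = \left(153 - 243322\right) \left(-548078\right) = \left(-243169\right) \left(-548078\right) = 133275579182$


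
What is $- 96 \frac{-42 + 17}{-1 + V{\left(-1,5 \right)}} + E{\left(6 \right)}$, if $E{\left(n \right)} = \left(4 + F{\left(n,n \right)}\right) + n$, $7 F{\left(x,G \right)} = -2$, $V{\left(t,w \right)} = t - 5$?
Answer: $- \frac{2332}{7} \approx -333.14$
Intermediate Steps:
$V{\left(t,w \right)} = -5 + t$ ($V{\left(t,w \right)} = t - 5 = -5 + t$)
$F{\left(x,G \right)} = - \frac{2}{7}$ ($F{\left(x,G \right)} = \frac{1}{7} \left(-2\right) = - \frac{2}{7}$)
$E{\left(n \right)} = \frac{26}{7} + n$ ($E{\left(n \right)} = \left(4 - \frac{2}{7}\right) + n = \frac{26}{7} + n$)
$- 96 \frac{-42 + 17}{-1 + V{\left(-1,5 \right)}} + E{\left(6 \right)} = - 96 \frac{-42 + 17}{-1 - 6} + \left(\frac{26}{7} + 6\right) = - 96 \left(- \frac{25}{-1 - 6}\right) + \frac{68}{7} = - 96 \left(- \frac{25}{-7}\right) + \frac{68}{7} = - 96 \left(\left(-25\right) \left(- \frac{1}{7}\right)\right) + \frac{68}{7} = \left(-96\right) \frac{25}{7} + \frac{68}{7} = - \frac{2400}{7} + \frac{68}{7} = - \frac{2332}{7}$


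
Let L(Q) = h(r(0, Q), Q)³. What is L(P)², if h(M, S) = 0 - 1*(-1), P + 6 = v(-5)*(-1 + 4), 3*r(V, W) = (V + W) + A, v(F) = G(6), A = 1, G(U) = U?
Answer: 1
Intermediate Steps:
v(F) = 6
r(V, W) = ⅓ + V/3 + W/3 (r(V, W) = ((V + W) + 1)/3 = (1 + V + W)/3 = ⅓ + V/3 + W/3)
P = 12 (P = -6 + 6*(-1 + 4) = -6 + 6*3 = -6 + 18 = 12)
h(M, S) = 1 (h(M, S) = 0 + 1 = 1)
L(Q) = 1 (L(Q) = 1³ = 1)
L(P)² = 1² = 1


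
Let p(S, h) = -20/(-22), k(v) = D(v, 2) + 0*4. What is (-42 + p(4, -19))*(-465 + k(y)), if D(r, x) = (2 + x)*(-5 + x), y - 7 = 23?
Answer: 215604/11 ≈ 19600.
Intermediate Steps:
y = 30 (y = 7 + 23 = 30)
D(r, x) = (-5 + x)*(2 + x)
k(v) = -12 (k(v) = (-10 + 2² - 3*2) + 0*4 = (-10 + 4 - 6) + 0 = -12 + 0 = -12)
p(S, h) = 10/11 (p(S, h) = -20*(-1/22) = 10/11)
(-42 + p(4, -19))*(-465 + k(y)) = (-42 + 10/11)*(-465 - 12) = -452/11*(-477) = 215604/11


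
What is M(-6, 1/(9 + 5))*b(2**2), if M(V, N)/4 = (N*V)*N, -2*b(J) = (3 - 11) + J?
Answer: -12/49 ≈ -0.24490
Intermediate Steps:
b(J) = 4 - J/2 (b(J) = -((3 - 11) + J)/2 = -(-8 + J)/2 = 4 - J/2)
M(V, N) = 4*V*N**2 (M(V, N) = 4*((N*V)*N) = 4*(V*N**2) = 4*V*N**2)
M(-6, 1/(9 + 5))*b(2**2) = (4*(-6)*(1/(9 + 5))**2)*(4 - 1/2*2**2) = (4*(-6)*(1/14)**2)*(4 - 1/2*4) = (4*(-6)*(1/14)**2)*(4 - 2) = (4*(-6)*(1/196))*2 = -6/49*2 = -12/49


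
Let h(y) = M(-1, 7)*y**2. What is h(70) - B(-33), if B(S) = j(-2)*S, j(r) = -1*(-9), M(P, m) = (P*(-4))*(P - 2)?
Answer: -58503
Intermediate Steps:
M(P, m) = -4*P*(-2 + P) (M(P, m) = (-4*P)*(-2 + P) = -4*P*(-2 + P))
j(r) = 9
h(y) = -12*y**2 (h(y) = (4*(-1)*(2 - 1*(-1)))*y**2 = (4*(-1)*(2 + 1))*y**2 = (4*(-1)*3)*y**2 = -12*y**2)
B(S) = 9*S
h(70) - B(-33) = -12*70**2 - 9*(-33) = -12*4900 - 1*(-297) = -58800 + 297 = -58503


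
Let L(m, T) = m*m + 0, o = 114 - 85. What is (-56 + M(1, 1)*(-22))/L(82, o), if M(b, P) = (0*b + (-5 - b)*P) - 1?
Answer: 49/3362 ≈ 0.014575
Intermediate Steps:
o = 29
M(b, P) = -1 + P*(-5 - b) (M(b, P) = (0 + P*(-5 - b)) - 1 = P*(-5 - b) - 1 = -1 + P*(-5 - b))
L(m, T) = m² (L(m, T) = m² + 0 = m²)
(-56 + M(1, 1)*(-22))/L(82, o) = (-56 + (-1 - 5*1 - 1*1*1)*(-22))/(82²) = (-56 + (-1 - 5 - 1)*(-22))/6724 = (-56 - 7*(-22))*(1/6724) = (-56 + 154)*(1/6724) = 98*(1/6724) = 49/3362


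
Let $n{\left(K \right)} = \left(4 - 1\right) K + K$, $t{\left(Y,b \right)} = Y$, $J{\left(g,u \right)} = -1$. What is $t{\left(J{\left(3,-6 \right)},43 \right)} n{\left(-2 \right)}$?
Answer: $8$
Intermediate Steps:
$n{\left(K \right)} = 4 K$ ($n{\left(K \right)} = \left(4 - 1\right) K + K = 3 K + K = 4 K$)
$t{\left(J{\left(3,-6 \right)},43 \right)} n{\left(-2 \right)} = - 4 \left(-2\right) = \left(-1\right) \left(-8\right) = 8$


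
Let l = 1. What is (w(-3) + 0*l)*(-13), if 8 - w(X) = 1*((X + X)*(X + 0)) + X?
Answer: 91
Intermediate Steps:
w(X) = 8 - X - 2*X**2 (w(X) = 8 - (1*((X + X)*(X + 0)) + X) = 8 - (1*((2*X)*X) + X) = 8 - (1*(2*X**2) + X) = 8 - (2*X**2 + X) = 8 - (X + 2*X**2) = 8 + (-X - 2*X**2) = 8 - X - 2*X**2)
(w(-3) + 0*l)*(-13) = ((8 - 1*(-3) - 2*(-3)**2) + 0*1)*(-13) = ((8 + 3 - 2*9) + 0)*(-13) = ((8 + 3 - 18) + 0)*(-13) = (-7 + 0)*(-13) = -7*(-13) = 91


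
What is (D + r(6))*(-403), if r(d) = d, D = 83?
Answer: -35867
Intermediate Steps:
(D + r(6))*(-403) = (83 + 6)*(-403) = 89*(-403) = -35867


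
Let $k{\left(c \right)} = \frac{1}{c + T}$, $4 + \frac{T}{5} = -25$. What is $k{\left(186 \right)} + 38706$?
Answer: $\frac{1586947}{41} \approx 38706.0$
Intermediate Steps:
$T = -145$ ($T = -20 + 5 \left(-25\right) = -20 - 125 = -145$)
$k{\left(c \right)} = \frac{1}{-145 + c}$ ($k{\left(c \right)} = \frac{1}{c - 145} = \frac{1}{-145 + c}$)
$k{\left(186 \right)} + 38706 = \frac{1}{-145 + 186} + 38706 = \frac{1}{41} + 38706 = \frac{1586947}{41}$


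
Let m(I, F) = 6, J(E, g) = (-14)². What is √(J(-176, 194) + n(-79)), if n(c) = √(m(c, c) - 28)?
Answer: √(196 + I*√22) ≈ 14.001 + 0.1675*I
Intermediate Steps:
J(E, g) = 196
n(c) = I*√22 (n(c) = √(6 - 28) = √(-22) = I*√22)
√(J(-176, 194) + n(-79)) = √(196 + I*√22)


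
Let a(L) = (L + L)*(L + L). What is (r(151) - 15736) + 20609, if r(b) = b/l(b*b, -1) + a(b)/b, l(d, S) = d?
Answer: 827028/151 ≈ 5477.0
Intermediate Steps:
a(L) = 4*L² (a(L) = (2*L)*(2*L) = 4*L²)
r(b) = 1/b + 4*b (r(b) = b/((b*b)) + (4*b²)/b = b/(b²) + 4*b = b/b² + 4*b = 1/b + 4*b)
(r(151) - 15736) + 20609 = ((1/151 + 4*151) - 15736) + 20609 = ((1/151 + 604) - 15736) + 20609 = (91205/151 - 15736) + 20609 = -2284931/151 + 20609 = 827028/151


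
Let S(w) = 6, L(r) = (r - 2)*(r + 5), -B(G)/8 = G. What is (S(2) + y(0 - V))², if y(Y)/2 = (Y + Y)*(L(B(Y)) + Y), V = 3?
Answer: 57972996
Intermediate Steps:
B(G) = -8*G
L(r) = (-2 + r)*(5 + r)
y(Y) = 4*Y*(-10 - 23*Y + 64*Y²) (y(Y) = 2*((Y + Y)*((-10 + (-8*Y)² + 3*(-8*Y)) + Y)) = 2*((2*Y)*((-10 + 64*Y² - 24*Y) + Y)) = 2*((2*Y)*((-10 - 24*Y + 64*Y²) + Y)) = 2*((2*Y)*(-10 - 23*Y + 64*Y²)) = 2*(2*Y*(-10 - 23*Y + 64*Y²)) = 4*Y*(-10 - 23*Y + 64*Y²))
(S(2) + y(0 - V))² = (6 + 4*(0 - 1*3)*(-10 - 23*(0 - 1*3) + 64*(0 - 1*3)²))² = (6 + 4*(0 - 3)*(-10 - 23*(0 - 3) + 64*(0 - 3)²))² = (6 + 4*(-3)*(-10 - 23*(-3) + 64*(-3)²))² = (6 + 4*(-3)*(-10 + 69 + 64*9))² = (6 + 4*(-3)*(-10 + 69 + 576))² = (6 + 4*(-3)*635)² = (6 - 7620)² = (-7614)² = 57972996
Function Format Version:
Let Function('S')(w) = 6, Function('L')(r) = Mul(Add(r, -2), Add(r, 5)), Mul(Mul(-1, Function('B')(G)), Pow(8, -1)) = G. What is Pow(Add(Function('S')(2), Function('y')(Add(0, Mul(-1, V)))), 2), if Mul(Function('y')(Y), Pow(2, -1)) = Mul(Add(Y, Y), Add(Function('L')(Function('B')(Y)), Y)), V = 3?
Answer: 57972996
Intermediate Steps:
Function('B')(G) = Mul(-8, G)
Function('L')(r) = Mul(Add(-2, r), Add(5, r))
Function('y')(Y) = Mul(4, Y, Add(-10, Mul(-23, Y), Mul(64, Pow(Y, 2)))) (Function('y')(Y) = Mul(2, Mul(Add(Y, Y), Add(Add(-10, Pow(Mul(-8, Y), 2), Mul(3, Mul(-8, Y))), Y))) = Mul(2, Mul(Mul(2, Y), Add(Add(-10, Mul(64, Pow(Y, 2)), Mul(-24, Y)), Y))) = Mul(2, Mul(Mul(2, Y), Add(Add(-10, Mul(-24, Y), Mul(64, Pow(Y, 2))), Y))) = Mul(2, Mul(Mul(2, Y), Add(-10, Mul(-23, Y), Mul(64, Pow(Y, 2))))) = Mul(2, Mul(2, Y, Add(-10, Mul(-23, Y), Mul(64, Pow(Y, 2))))) = Mul(4, Y, Add(-10, Mul(-23, Y), Mul(64, Pow(Y, 2)))))
Pow(Add(Function('S')(2), Function('y')(Add(0, Mul(-1, V)))), 2) = Pow(Add(6, Mul(4, Add(0, Mul(-1, 3)), Add(-10, Mul(-23, Add(0, Mul(-1, 3))), Mul(64, Pow(Add(0, Mul(-1, 3)), 2))))), 2) = Pow(Add(6, Mul(4, Add(0, -3), Add(-10, Mul(-23, Add(0, -3)), Mul(64, Pow(Add(0, -3), 2))))), 2) = Pow(Add(6, Mul(4, -3, Add(-10, Mul(-23, -3), Mul(64, Pow(-3, 2))))), 2) = Pow(Add(6, Mul(4, -3, Add(-10, 69, Mul(64, 9)))), 2) = Pow(Add(6, Mul(4, -3, Add(-10, 69, 576))), 2) = Pow(Add(6, Mul(4, -3, 635)), 2) = Pow(Add(6, -7620), 2) = Pow(-7614, 2) = 57972996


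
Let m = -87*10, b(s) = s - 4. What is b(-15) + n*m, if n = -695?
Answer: 604631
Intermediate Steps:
b(s) = -4 + s
m = -870
b(-15) + n*m = (-4 - 15) - 695*(-870) = -19 + 604650 = 604631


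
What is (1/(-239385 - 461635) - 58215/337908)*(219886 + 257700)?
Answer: -406049758239581/4935005545 ≈ -82280.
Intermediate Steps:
(1/(-239385 - 461635) - 58215/337908)*(219886 + 257700) = (1/(-701020) - 58215*1/337908)*477586 = (-1/701020 - 19405/112636)*477586 = -1700425717/9870011090*477586 = -406049758239581/4935005545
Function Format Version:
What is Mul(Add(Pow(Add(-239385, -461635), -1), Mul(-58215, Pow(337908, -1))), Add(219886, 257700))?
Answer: Rational(-406049758239581, 4935005545) ≈ -82280.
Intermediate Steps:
Mul(Add(Pow(Add(-239385, -461635), -1), Mul(-58215, Pow(337908, -1))), Add(219886, 257700)) = Mul(Add(Pow(-701020, -1), Mul(-58215, Rational(1, 337908))), 477586) = Mul(Add(Rational(-1, 701020), Rational(-19405, 112636)), 477586) = Mul(Rational(-1700425717, 9870011090), 477586) = Rational(-406049758239581, 4935005545)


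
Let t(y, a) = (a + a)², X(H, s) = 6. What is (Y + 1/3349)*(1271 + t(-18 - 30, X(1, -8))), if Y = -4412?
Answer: -20907738605/3349 ≈ -6.2430e+6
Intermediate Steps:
t(y, a) = 4*a² (t(y, a) = (2*a)² = 4*a²)
(Y + 1/3349)*(1271 + t(-18 - 30, X(1, -8))) = (-4412 + 1/3349)*(1271 + 4*6²) = (-4412 + 1/3349)*(1271 + 4*36) = -14775787*(1271 + 144)/3349 = -14775787/3349*1415 = -20907738605/3349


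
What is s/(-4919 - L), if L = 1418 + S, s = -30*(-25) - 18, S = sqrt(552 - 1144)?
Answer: -4638684/40158161 + 2928*I*sqrt(37)/40158161 ≈ -0.11551 + 0.0004435*I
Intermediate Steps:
S = 4*I*sqrt(37) (S = sqrt(-592) = 4*I*sqrt(37) ≈ 24.331*I)
s = 732 (s = 750 - 18 = 732)
L = 1418 + 4*I*sqrt(37) ≈ 1418.0 + 24.331*I
s/(-4919 - L) = 732/(-4919 - (1418 + 4*I*sqrt(37))) = 732/(-4919 + (-1418 - 4*I*sqrt(37))) = 732/(-6337 - 4*I*sqrt(37))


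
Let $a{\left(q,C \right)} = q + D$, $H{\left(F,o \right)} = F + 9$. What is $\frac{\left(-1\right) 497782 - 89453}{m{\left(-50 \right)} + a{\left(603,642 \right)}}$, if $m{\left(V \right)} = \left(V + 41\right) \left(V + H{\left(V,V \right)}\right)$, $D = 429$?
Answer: $- \frac{195745}{617} \approx -317.25$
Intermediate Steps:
$H{\left(F,o \right)} = 9 + F$
$a{\left(q,C \right)} = 429 + q$ ($a{\left(q,C \right)} = q + 429 = 429 + q$)
$m{\left(V \right)} = \left(9 + 2 V\right) \left(41 + V\right)$ ($m{\left(V \right)} = \left(V + 41\right) \left(V + \left(9 + V\right)\right) = \left(41 + V\right) \left(9 + 2 V\right) = \left(9 + 2 V\right) \left(41 + V\right)$)
$\frac{\left(-1\right) 497782 - 89453}{m{\left(-50 \right)} + a{\left(603,642 \right)}} = \frac{\left(-1\right) 497782 - 89453}{\left(369 + 2 \left(-50\right)^{2} + 91 \left(-50\right)\right) + \left(429 + 603\right)} = \frac{-497782 - 89453}{\left(369 + 2 \cdot 2500 - 4550\right) + 1032} = - \frac{587235}{\left(369 + 5000 - 4550\right) + 1032} = - \frac{587235}{819 + 1032} = - \frac{587235}{1851} = \left(-587235\right) \frac{1}{1851} = - \frac{195745}{617}$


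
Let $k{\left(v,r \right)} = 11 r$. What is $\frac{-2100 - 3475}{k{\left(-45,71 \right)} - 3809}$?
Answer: $\frac{5575}{3028} \approx 1.8411$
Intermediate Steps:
$\frac{-2100 - 3475}{k{\left(-45,71 \right)} - 3809} = \frac{-2100 - 3475}{11 \cdot 71 - 3809} = - \frac{5575}{781 - 3809} = - \frac{5575}{-3028} = \left(-5575\right) \left(- \frac{1}{3028}\right) = \frac{5575}{3028}$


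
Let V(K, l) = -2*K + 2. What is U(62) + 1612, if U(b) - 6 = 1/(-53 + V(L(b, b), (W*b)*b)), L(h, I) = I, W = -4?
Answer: 283149/175 ≈ 1618.0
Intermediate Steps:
V(K, l) = 2 - 2*K
U(b) = 6 + 1/(-51 - 2*b) (U(b) = 6 + 1/(-53 + (2 - 2*b)) = 6 + 1/(-51 - 2*b))
U(62) + 1612 = (305 + 12*62)/(51 + 2*62) + 1612 = (305 + 744)/(51 + 124) + 1612 = 1049/175 + 1612 = 283149/175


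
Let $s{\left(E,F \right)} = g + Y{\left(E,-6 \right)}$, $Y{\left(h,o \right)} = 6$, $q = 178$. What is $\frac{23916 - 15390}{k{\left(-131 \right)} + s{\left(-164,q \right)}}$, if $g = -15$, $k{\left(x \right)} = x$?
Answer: $- \frac{609}{10} \approx -60.9$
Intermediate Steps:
$s{\left(E,F \right)} = -9$ ($s{\left(E,F \right)} = -15 + 6 = -9$)
$\frac{23916 - 15390}{k{\left(-131 \right)} + s{\left(-164,q \right)}} = \frac{23916 - 15390}{-131 - 9} = \frac{8526}{-140} = 8526 \left(- \frac{1}{140}\right) = - \frac{609}{10}$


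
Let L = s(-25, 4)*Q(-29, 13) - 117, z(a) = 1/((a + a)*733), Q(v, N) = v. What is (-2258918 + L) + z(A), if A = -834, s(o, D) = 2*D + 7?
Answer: -2762527438681/1222644 ≈ -2.2595e+6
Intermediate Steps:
s(o, D) = 7 + 2*D
z(a) = 1/(1466*a) (z(a) = (1/733)/(2*a) = (1/(2*a))*(1/733) = 1/(1466*a))
L = -552 (L = (7 + 2*4)*(-29) - 117 = (7 + 8)*(-29) - 117 = 15*(-29) - 117 = -435 - 117 = -552)
(-2258918 + L) + z(A) = (-2258918 - 552) + (1/1466)/(-834) = -2259470 + (1/1466)*(-1/834) = -2259470 - 1/1222644 = -2762527438681/1222644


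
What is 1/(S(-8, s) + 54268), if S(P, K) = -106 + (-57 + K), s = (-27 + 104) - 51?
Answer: 1/54131 ≈ 1.8474e-5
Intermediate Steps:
s = 26 (s = 77 - 51 = 26)
S(P, K) = -163 + K
1/(S(-8, s) + 54268) = 1/((-163 + 26) + 54268) = 1/(-137 + 54268) = 1/54131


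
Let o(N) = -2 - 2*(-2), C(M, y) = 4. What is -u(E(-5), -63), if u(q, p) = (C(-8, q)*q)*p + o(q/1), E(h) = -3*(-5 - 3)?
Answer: 6046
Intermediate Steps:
E(h) = 24 (E(h) = -3*(-8) = 24)
o(N) = 2 (o(N) = -2 + 4 = 2)
u(q, p) = 2 + 4*p*q (u(q, p) = (4*q)*p + 2 = 4*p*q + 2 = 2 + 4*p*q)
-u(E(-5), -63) = -(2 + 4*(-63)*24) = -(2 - 6048) = -1*(-6046) = 6046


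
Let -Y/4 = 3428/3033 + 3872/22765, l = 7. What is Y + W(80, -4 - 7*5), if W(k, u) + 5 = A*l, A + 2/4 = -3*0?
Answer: -1892043733/138092490 ≈ -13.701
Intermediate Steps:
Y = -359128784/69046245 (Y = -4*(3428/3033 + 3872/22765) = -4*89782196/69046245 = -359128784/69046245 ≈ -5.2013)
A = -½ (A = -½ - 3*0 = -½ + 0 = -½ ≈ -0.50000)
W(k, u) = -17/2 (W(k, u) = -5 - ½*7 = -5 - 7/2 = -17/2)
Y + W(80, -4 - 7*5) = -359128784/69046245 - 17/2 = -1892043733/138092490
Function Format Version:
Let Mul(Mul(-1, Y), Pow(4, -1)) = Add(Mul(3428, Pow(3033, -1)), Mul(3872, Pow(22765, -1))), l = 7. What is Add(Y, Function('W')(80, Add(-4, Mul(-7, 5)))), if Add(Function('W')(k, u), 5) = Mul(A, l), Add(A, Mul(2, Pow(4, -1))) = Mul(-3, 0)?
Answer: Rational(-1892043733, 138092490) ≈ -13.701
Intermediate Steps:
Y = Rational(-359128784, 69046245) (Y = Mul(-4, Add(Mul(3428, Pow(3033, -1)), Mul(3872, Pow(22765, -1)))) = Mul(-4, Add(Mul(3428, Rational(1, 3033)), Mul(3872, Rational(1, 22765)))) = Mul(-4, Add(Rational(3428, 3033), Rational(3872, 22765))) = Mul(-4, Rational(89782196, 69046245)) = Rational(-359128784, 69046245) ≈ -5.2013)
A = Rational(-1, 2) (A = Add(Rational(-1, 2), Mul(-3, 0)) = Add(Rational(-1, 2), 0) = Rational(-1, 2) ≈ -0.50000)
Function('W')(k, u) = Rational(-17, 2) (Function('W')(k, u) = Add(-5, Mul(Rational(-1, 2), 7)) = Add(-5, Rational(-7, 2)) = Rational(-17, 2))
Add(Y, Function('W')(80, Add(-4, Mul(-7, 5)))) = Add(Rational(-359128784, 69046245), Rational(-17, 2)) = Rational(-1892043733, 138092490)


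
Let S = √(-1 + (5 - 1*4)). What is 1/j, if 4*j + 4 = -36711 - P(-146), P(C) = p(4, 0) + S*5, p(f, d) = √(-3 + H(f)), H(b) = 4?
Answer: -1/9179 ≈ -0.00010894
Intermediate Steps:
S = 0 (S = √(-1 + (5 - 4)) = √(-1 + 1) = √0 = 0)
p(f, d) = 1 (p(f, d) = √(-3 + 4) = √1 = 1)
P(C) = 1 (P(C) = 1 + 0*5 = 1 + 0 = 1)
j = -9179 (j = -1 + (-36711 - 1*1)/4 = -1 + (-36711 - 1)/4 = -1 + (¼)*(-36712) = -1 - 9178 = -9179)
1/j = 1/(-9179) = -1/9179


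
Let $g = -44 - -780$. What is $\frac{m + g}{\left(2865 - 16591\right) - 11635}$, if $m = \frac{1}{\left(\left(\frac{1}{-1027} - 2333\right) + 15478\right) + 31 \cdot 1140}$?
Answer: $- \frac{36648454211}{1262828017934} \approx -0.029021$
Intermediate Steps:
$g = 736$ ($g = -44 + 780 = 736$)
$m = \frac{1027}{49794094}$ ($m = \frac{1}{\left(\left(- \frac{1}{1027} - 2333\right) + 15478\right) + 35340} = \frac{1}{\left(- \frac{2395992}{1027} + 15478\right) + 35340} = \frac{1}{\frac{13499914}{1027} + 35340} = \frac{1}{\frac{49794094}{1027}} = \frac{1027}{49794094} \approx 2.0625 \cdot 10^{-5}$)
$\frac{m + g}{\left(2865 - 16591\right) - 11635} = \frac{\frac{1027}{49794094} + 736}{\left(2865 - 16591\right) - 11635} = \frac{36648454211}{49794094 \left(-13726 - 11635\right)} = \frac{36648454211}{49794094 \left(-25361\right)} = \frac{36648454211}{49794094} \left(- \frac{1}{25361}\right) = - \frac{36648454211}{1262828017934}$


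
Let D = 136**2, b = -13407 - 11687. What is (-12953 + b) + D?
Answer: -19551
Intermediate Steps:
b = -25094
D = 18496
(-12953 + b) + D = (-12953 - 25094) + 18496 = -38047 + 18496 = -19551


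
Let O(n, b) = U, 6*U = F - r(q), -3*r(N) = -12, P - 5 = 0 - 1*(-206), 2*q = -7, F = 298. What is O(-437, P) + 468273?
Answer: 468322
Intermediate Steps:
q = -7/2 (q = (½)*(-7) = -7/2 ≈ -3.5000)
P = 211 (P = 5 + (0 - 1*(-206)) = 5 + (0 + 206) = 5 + 206 = 211)
r(N) = 4 (r(N) = -⅓*(-12) = 4)
U = 49 (U = (298 - 1*4)/6 = (298 - 4)/6 = (⅙)*294 = 49)
O(n, b) = 49
O(-437, P) + 468273 = 49 + 468273 = 468322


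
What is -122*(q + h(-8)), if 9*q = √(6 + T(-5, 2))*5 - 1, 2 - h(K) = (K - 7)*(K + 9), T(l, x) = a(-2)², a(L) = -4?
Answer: -18544/9 - 610*√22/9 ≈ -2378.4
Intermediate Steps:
T(l, x) = 16 (T(l, x) = (-4)² = 16)
h(K) = 2 - (-7 + K)*(9 + K) (h(K) = 2 - (K - 7)*(K + 9) = 2 - (-7 + K)*(9 + K))
q = -⅑ + 5*√22/9 (q = (√(6 + 16)*5 - 1)/9 = (√22*5 - 1)/9 = (5*√22 - 1)/9 = (-1 + 5*√22)/9 = -⅑ + 5*√22/9 ≈ 2.4947)
-122*(q + h(-8)) = -122*((-⅑ + 5*√22/9) + (65 - 1*(-8)² - 2*(-8))) = -122*((-⅑ + 5*√22/9) + (65 - 1*64 + 16)) = -122*((-⅑ + 5*√22/9) + (65 - 64 + 16)) = -122*((-⅑ + 5*√22/9) + 17) = -122*(152/9 + 5*√22/9) = -18544/9 - 610*√22/9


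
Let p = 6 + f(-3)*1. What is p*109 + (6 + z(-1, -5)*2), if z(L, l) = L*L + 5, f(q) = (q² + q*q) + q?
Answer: 2307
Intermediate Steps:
f(q) = q + 2*q² (f(q) = (q² + q²) + q = 2*q² + q = q + 2*q²)
z(L, l) = 5 + L² (z(L, l) = L² + 5 = 5 + L²)
p = 21 (p = 6 - 3*(1 + 2*(-3))*1 = 6 - 3*(1 - 6)*1 = 6 - 3*(-5)*1 = 6 + 15*1 = 6 + 15 = 21)
p*109 + (6 + z(-1, -5)*2) = 21*109 + (6 + (5 + (-1)²)*2) = 2289 + (6 + (5 + 1)*2) = 2289 + (6 + 6*2) = 2289 + (6 + 12) = 2289 + 18 = 2307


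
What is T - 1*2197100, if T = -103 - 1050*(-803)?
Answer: -1354053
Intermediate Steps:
T = 843047 (T = -103 + 843150 = 843047)
T - 1*2197100 = 843047 - 1*2197100 = 843047 - 2197100 = -1354053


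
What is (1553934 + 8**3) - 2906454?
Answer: -1352008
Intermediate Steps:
(1553934 + 8**3) - 2906454 = (1553934 + 512) - 2906454 = 1554446 - 2906454 = -1352008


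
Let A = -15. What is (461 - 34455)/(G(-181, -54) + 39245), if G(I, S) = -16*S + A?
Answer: -16997/20047 ≈ -0.84786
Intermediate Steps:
G(I, S) = -15 - 16*S (G(I, S) = -16*S - 15 = -15 - 16*S)
(461 - 34455)/(G(-181, -54) + 39245) = (461 - 34455)/((-15 - 16*(-54)) + 39245) = -33994/((-15 + 864) + 39245) = -33994/(849 + 39245) = -33994/40094 = -33994*1/40094 = -16997/20047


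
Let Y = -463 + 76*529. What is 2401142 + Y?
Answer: 2440883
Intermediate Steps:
Y = 39741 (Y = -463 + 40204 = 39741)
2401142 + Y = 2401142 + 39741 = 2440883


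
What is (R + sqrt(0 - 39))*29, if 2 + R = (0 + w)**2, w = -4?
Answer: 406 + 29*I*sqrt(39) ≈ 406.0 + 181.1*I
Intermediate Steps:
R = 14 (R = -2 + (0 - 4)**2 = -2 + (-4)**2 = -2 + 16 = 14)
(R + sqrt(0 - 39))*29 = (14 + sqrt(0 - 39))*29 = (14 + sqrt(-39))*29 = (14 + I*sqrt(39))*29 = 406 + 29*I*sqrt(39)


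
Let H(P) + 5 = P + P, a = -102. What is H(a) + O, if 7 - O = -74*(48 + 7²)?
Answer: 6976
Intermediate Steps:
O = 7185 (O = 7 - (-74)*(48 + 7²) = 7 - (-74)*(48 + 49) = 7 - (-74)*97 = 7 - 1*(-7178) = 7 + 7178 = 7185)
H(P) = -5 + 2*P (H(P) = -5 + (P + P) = -5 + 2*P)
H(a) + O = (-5 + 2*(-102)) + 7185 = (-5 - 204) + 7185 = -209 + 7185 = 6976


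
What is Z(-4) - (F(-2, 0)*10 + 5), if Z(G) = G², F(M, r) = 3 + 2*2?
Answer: -59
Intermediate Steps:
F(M, r) = 7 (F(M, r) = 3 + 4 = 7)
Z(-4) - (F(-2, 0)*10 + 5) = (-4)² - (7*10 + 5) = 16 - (70 + 5) = 16 - 1*75 = 16 - 75 = -59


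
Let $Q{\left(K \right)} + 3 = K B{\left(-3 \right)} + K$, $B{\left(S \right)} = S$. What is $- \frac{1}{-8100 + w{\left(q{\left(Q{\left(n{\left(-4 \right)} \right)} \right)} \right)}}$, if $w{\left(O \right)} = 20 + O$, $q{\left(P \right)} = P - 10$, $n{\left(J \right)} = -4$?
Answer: $\frac{1}{8085} \approx 0.00012369$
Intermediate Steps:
$Q{\left(K \right)} = -3 - 2 K$ ($Q{\left(K \right)} = -3 + \left(K \left(-3\right) + K\right) = -3 + \left(- 3 K + K\right) = -3 - 2 K$)
$q{\left(P \right)} = -10 + P$
$- \frac{1}{-8100 + w{\left(q{\left(Q{\left(n{\left(-4 \right)} \right)} \right)} \right)}} = - \frac{1}{-8100 + \left(20 - 5\right)} = - \frac{1}{-8100 + 15} = - \frac{1}{-8085} = \left(-1\right) \left(- \frac{1}{8085}\right) = \frac{1}{8085}$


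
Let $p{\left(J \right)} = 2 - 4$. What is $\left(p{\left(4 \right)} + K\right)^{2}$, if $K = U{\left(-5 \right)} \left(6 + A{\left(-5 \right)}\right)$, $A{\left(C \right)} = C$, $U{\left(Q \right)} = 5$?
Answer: $9$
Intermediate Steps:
$p{\left(J \right)} = -2$
$K = 5$ ($K = 5 \left(6 - 5\right) = 5 \cdot 1 = 5$)
$\left(p{\left(4 \right)} + K\right)^{2} = \left(-2 + 5\right)^{2} = 3^{2} = 9$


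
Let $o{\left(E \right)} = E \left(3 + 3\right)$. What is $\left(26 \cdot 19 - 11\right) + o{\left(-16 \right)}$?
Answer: $387$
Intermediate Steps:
$o{\left(E \right)} = 6 E$ ($o{\left(E \right)} = E 6 = 6 E$)
$\left(26 \cdot 19 - 11\right) + o{\left(-16 \right)} = \left(26 \cdot 19 - 11\right) + 6 \left(-16\right) = \left(494 - 11\right) - 96 = 483 - 96 = 387$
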